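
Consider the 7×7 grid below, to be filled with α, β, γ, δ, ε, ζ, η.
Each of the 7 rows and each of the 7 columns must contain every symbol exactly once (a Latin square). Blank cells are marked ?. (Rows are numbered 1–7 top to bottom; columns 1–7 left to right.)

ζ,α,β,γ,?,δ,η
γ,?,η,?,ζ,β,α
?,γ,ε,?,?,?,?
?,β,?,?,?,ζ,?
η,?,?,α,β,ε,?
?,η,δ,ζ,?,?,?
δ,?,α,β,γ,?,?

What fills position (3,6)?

Row 1, column 5: row 1 has {α, β, γ, δ, ζ, η} and column 5 has {β, γ, ζ}, leaving only ε.
Row 4, column 3: row 4 has {β, ζ} and column 3 has {α, β, δ, ε, η}, leaving only γ.
Row 5, column 3: row 5 has {α, β, ε, η} and column 3 has {α, β, γ, δ, ε, η}, leaving only ζ.
Row 5, column 2: row 5 has {α, β, ε, ζ, η} and column 2 has {α, β, γ, η}, leaving only δ.
Row 2, column 2: row 2 has {α, β, γ, ζ, η} and column 2 has {α, β, γ, δ, η}, leaving only ε.
Row 2, column 4: row 2 has {α, β, γ, ε, ζ, η} and column 4 has {α, β, γ, ζ}, leaving only δ.
Row 3, column 4: row 3 has {γ, ε} and column 4 has {α, β, γ, δ, ζ}, leaving only η.
Row 3 already has {γ, ε, η} and column 6 already has {β, δ, ε, ζ}, so row 3, column 6 must be α.

α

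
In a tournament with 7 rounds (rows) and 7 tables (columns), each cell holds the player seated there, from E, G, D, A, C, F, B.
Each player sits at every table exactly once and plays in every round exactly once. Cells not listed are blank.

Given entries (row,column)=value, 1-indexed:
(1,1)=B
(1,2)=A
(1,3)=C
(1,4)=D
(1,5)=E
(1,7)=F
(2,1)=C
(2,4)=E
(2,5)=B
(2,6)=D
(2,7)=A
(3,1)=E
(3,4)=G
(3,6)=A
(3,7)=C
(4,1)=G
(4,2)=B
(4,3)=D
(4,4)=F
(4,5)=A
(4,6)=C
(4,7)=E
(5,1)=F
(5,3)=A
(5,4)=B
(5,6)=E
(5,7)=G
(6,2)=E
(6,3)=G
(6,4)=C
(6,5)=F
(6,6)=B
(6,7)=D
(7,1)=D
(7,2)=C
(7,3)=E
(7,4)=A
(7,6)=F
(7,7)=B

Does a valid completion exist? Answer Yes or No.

No round or table among the givens repeats a symbol, and propagating forced cells runs into no contradiction.
One valid completion exists (for instance, B A C D E G F / C G F E B D A / E F B G D A C / G B D F A C E / F D A B C E G / A E G C F B D / D C E A G F B).

Yes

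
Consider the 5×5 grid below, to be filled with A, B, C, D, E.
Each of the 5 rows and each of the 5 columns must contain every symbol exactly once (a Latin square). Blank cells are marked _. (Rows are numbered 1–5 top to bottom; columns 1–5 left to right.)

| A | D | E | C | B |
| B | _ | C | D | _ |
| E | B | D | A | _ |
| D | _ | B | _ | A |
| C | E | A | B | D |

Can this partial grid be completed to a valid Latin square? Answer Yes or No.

No row or column among the givens repeats a symbol, and propagating forced cells runs into no contradiction.
One valid completion exists (for instance, A D E C B / B A C D E / E B D A C / D C B E A / C E A B D).

Yes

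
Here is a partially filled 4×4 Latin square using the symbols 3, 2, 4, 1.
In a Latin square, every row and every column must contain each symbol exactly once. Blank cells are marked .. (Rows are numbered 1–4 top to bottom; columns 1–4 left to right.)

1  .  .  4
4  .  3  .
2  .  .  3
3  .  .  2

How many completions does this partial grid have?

Row 1, column 2: eliminating its row and column leaves {3, 2}.
Row 1, column 3: eliminating its row and column leaves {2}.
Row 2, column 2: eliminating its row and column leaves {2, 1}.
Row 2, column 4: eliminating its row and column leaves {1}.
Row 3, column 2: eliminating its row and column leaves {4, 1}.
Row 3, column 3: eliminating its row and column leaves {4, 1}.
Row 4, column 2: eliminating its row and column leaves {4, 1}.
Row 4, column 3: eliminating its row and column leaves {4, 1}.
Enumerating the assignments across these blanks that avoid any row or column repeat gives 2 completions.

2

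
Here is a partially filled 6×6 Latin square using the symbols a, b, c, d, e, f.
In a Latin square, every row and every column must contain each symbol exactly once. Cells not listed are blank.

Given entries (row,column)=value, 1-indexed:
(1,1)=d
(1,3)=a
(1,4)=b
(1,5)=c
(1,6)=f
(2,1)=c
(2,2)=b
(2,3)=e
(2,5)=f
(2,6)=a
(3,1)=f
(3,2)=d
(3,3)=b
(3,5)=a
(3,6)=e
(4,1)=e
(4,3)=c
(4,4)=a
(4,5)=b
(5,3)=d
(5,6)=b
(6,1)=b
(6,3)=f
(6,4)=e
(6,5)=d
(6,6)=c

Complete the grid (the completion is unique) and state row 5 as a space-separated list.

Row 5, column 1: row 5 has {b, d} and column 1 has {b, c, d, e, f}, leaving only a.
Row 5, column 5: row 5 has {a, b, d} and column 5 has {a, b, c, d, f}, leaving only e.
Row 1, column 2: row 1 has {a, b, c, d, f} and column 2 has {b, d}, leaving only e.
Row 2, column 4: row 2 has {a, b, c, e, f} and column 4 has {a, b, e}, leaving only d.
Row 3, column 4: row 3 has {a, b, d, e, f} and column 4 has {a, b, d, e}, leaving only c.
Row 5, column 4: row 5 has {a, b, d, e} and column 4 has {a, b, c, d, e}, leaving only f.
Row 5, column 2: row 5 has {a, b, d, e, f} and column 2 has {b, d, e}, leaving only c.
So row 5 reads: a c d f e b.

a c d f e b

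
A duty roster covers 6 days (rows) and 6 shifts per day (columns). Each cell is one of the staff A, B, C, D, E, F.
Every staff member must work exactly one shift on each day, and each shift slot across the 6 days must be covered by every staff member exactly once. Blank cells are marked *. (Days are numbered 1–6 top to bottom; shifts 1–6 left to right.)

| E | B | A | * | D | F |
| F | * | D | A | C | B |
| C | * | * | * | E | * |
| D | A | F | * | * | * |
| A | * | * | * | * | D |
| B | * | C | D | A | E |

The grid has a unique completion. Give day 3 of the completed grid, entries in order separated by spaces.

Day 3, shift 3: day 3 has {C, E} and shift 3 has {A, C, D, F}, leaving only B.
Day 3, shift 4: day 3 has {B, C, E} and shift 4 has {A, D}, leaving only F.
Day 3, shift 2: day 3 has {B, C, E, F} and shift 2 has {A, B}, leaving only D.
Day 3, shift 6: day 3 has {B, C, D, E, F} and shift 6 has {B, D, E, F}, leaving only A.
So day 3 reads: C D B F E A.

C D B F E A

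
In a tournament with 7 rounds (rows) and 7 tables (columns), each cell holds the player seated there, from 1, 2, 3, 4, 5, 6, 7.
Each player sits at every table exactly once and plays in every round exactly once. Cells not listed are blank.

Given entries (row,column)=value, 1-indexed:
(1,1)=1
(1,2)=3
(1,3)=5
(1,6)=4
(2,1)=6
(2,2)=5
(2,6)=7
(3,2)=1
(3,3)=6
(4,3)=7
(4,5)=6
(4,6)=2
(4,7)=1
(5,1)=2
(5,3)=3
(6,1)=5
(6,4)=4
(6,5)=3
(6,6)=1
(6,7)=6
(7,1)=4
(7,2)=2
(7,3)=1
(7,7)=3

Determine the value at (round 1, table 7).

Round 4, table 1: round 4 has {1, 2, 6, 7} and table 1 has {1, 2, 4, 5, 6}, leaving only 3.
Round 3, table 1: round 3 has {1, 6} and table 1 has {1, 2, 3, 4, 5, 6}, leaving only 7.
Round 4, table 2: round 4 has {1, 2, 3, 6, 7} and table 2 has {1, 2, 3, 5}, leaving only 4.
Round 4, table 4: round 4 has {1, 2, 3, 4, 6, 7} and table 4 has {4}, leaving only 5.
Round 6, table 2: round 6 has {1, 3, 4, 5, 6} and table 2 has {1, 2, 3, 4, 5}, leaving only 7.
Round 5, table 2: round 5 has {2, 3} and table 2 has {1, 2, 3, 4, 5, 7}, leaving only 6.
Round 5, table 6: round 5 has {2, 3, 6} and table 6 has {1, 2, 4, 7}, leaving only 5.
Round 3, table 6: round 3 has {1, 6, 7} and table 6 has {1, 2, 4, 5, 7}, leaving only 3.
Round 3, table 4: round 3 has {1, 3, 6, 7} and table 4 has {4, 5}, leaving only 2.
Round 6, table 3: round 6 has {1, 3, 4, 5, 6, 7} and table 3 has {1, 3, 5, 6, 7}, leaving only 2.
Round 2, table 3: round 2 has {5, 6, 7} and table 3 has {1, 2, 3, 5, 6, 7}, leaving only 4.
Round 2, table 7: round 2 has {4, 5, 6, 7} and table 7 has {1, 3, 6}, leaving only 2.
Round 1 already has {1, 3, 4, 5} and table 7 already has {1, 2, 3, 6}, so round 1, table 7 must be 7.

7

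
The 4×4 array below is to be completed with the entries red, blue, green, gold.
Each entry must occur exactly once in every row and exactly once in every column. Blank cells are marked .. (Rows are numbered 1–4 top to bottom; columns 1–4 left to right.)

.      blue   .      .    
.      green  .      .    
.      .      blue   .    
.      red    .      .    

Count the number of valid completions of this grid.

Row 1, column 1: eliminating its row and column leaves {red, green, gold}.
Row 1, column 3: eliminating its row and column leaves {red, green, gold}.
Row 1, column 4: eliminating its row and column leaves {red, green, gold}.
Row 2, column 1: eliminating its row and column leaves {red, blue, gold}.
Row 2, column 3: eliminating its row and column leaves {red, gold}.
Row 2, column 4: eliminating its row and column leaves {red, blue, gold}.
Row 3, column 1: eliminating its row and column leaves {red, green, gold}.
Row 3, column 2: eliminating its row and column leaves {gold}.
Row 3, column 4: eliminating its row and column leaves {red, green, gold}.
Row 4, column 1: eliminating its row and column leaves {blue, green, gold}.
Row 4, column 3: eliminating its row and column leaves {green, gold}.
Row 4, column 4: eliminating its row and column leaves {blue, green, gold}.
Enumerating the assignments across these blanks that avoid any row or column repeat gives 8 completions.

8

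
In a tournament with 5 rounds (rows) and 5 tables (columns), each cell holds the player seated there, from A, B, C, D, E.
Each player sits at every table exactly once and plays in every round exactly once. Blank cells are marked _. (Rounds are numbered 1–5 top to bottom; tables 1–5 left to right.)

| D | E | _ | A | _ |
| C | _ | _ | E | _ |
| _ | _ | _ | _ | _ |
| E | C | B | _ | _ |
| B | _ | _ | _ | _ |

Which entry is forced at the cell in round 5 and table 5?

E

Round 1, table 3: round 1 has {A, D, E} and table 3 has {B}, leaving only C.
Round 1, table 5: round 1 has {A, C, D, E} and table 5 has {}, leaving only B.
Round 3, table 1: round 3 has {} and table 1 has {B, C, D, E}, leaving only A.
Round 4, table 4: round 4 has {B, C, E} and table 4 has {A, E}, leaving only D.
Round 4, table 5: round 4 has {B, C, D, E} and table 5 has {B}, leaving only A.
Round 2, table 5: round 2 has {C, E} and table 5 has {A, B}, leaving only D.
Round 2, table 3: round 2 has {C, D, E} and table 3 has {B, C}, leaving only A.
Round 2, table 2: round 2 has {A, C, D, E} and table 2 has {C, E}, leaving only B.
Round 3, table 2: round 3 has {A} and table 2 has {B, C, E}, leaving only D.
Round 3, table 3: round 3 has {A, D} and table 3 has {A, B, C}, leaving only E.
Round 3, table 5: round 3 has {A, D, E} and table 5 has {A, B, D}, leaving only C.
Round 5 already has {B} and table 5 already has {A, B, C, D}, so round 5, table 5 must be E.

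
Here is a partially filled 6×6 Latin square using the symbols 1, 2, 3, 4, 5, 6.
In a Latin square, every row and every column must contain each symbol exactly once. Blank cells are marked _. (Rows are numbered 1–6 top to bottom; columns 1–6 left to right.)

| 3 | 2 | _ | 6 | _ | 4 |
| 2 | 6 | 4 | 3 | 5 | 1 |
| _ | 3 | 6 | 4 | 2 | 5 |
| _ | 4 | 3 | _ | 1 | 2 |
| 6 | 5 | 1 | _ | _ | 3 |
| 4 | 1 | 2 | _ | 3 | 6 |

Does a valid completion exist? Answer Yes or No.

No

Row 1, column 5: row 1 together with column 5 already contain {1, 2, 3, 4, 5, 6} — every symbol — so nothing can go there. The grid has no valid completion.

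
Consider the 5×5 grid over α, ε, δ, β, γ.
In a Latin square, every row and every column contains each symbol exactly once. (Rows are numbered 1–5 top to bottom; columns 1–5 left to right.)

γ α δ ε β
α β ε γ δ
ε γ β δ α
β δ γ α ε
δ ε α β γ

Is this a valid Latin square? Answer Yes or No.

Each row is a permutation of the 5 symbols, and so is each column.

Yes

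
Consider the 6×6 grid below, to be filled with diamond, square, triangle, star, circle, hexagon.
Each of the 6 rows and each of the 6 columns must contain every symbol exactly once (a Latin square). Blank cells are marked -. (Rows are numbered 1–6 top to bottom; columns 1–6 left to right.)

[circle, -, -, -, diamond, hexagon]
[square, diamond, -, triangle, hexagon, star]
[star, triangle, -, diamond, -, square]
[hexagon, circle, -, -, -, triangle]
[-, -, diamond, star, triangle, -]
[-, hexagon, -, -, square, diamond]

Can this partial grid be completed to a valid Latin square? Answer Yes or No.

Row 5, column 1: row 5 together with column 1 already contain {diamond, square, triangle, star, circle, hexagon} — every symbol — so nothing can go there. The grid has no valid completion.

No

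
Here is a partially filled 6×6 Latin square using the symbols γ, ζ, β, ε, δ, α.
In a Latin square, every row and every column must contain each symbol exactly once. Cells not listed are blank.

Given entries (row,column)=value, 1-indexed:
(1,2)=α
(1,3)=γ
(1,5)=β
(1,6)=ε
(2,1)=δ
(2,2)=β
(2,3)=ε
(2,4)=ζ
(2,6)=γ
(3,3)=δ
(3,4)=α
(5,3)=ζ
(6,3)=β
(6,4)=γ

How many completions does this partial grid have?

32

Row 1, column 1: eliminating its row and column leaves {ζ}.
Row 1, column 4: eliminating its row and column leaves {δ}.
Row 2, column 5: eliminating its row and column leaves {α}.
Row 3, column 1: eliminating its row and column leaves {γ, ζ, β, ε}.
Row 3, column 2: eliminating its row and column leaves {γ, ζ, ε}.
Row 3, column 5: eliminating its row and column leaves {γ, ζ, ε}.
Row 3, column 6: eliminating its row and column leaves {ζ, β}.
Row 4, column 1: eliminating its row and column leaves {γ, ζ, β, ε, α}.
Row 4, column 2: eliminating its row and column leaves {γ, ζ, ε, δ}.
Row 4, column 3: eliminating its row and column leaves {α}.
Row 4, column 4: eliminating its row and column leaves {β, ε, δ}.
Row 4, column 5: eliminating its row and column leaves {γ, ζ, ε, δ, α}.
Row 4, column 6: eliminating its row and column leaves {ζ, β, δ, α}.
Row 5, column 1: eliminating its row and column leaves {γ, β, ε, α}.
Row 5, column 2: eliminating its row and column leaves {γ, ε, δ}.
Row 5, column 4: eliminating its row and column leaves {β, ε, δ}.
Row 5, column 5: eliminating its row and column leaves {γ, ε, δ, α}.
Row 5, column 6: eliminating its row and column leaves {β, δ, α}.
Row 6, column 1: eliminating its row and column leaves {ζ, ε, α}.
Row 6, column 2: eliminating its row and column leaves {ζ, ε, δ}.
Row 6, column 5: eliminating its row and column leaves {ζ, ε, δ, α}.
Row 6, column 6: eliminating its row and column leaves {ζ, δ, α}.
Enumerating the assignments across these blanks that avoid any row or column repeat gives 32 completions.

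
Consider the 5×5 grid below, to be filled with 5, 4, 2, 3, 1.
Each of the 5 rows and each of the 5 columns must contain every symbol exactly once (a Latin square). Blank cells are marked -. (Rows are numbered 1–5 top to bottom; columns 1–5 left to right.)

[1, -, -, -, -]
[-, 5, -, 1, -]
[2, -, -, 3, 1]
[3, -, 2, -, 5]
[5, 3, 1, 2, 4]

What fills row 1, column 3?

4

Row 2, column 1: row 2 has {5, 1} and column 1 has {5, 2, 3, 1}, leaving only 4.
Row 2, column 3: row 2 has {5, 4, 1} and column 3 has {2, 1}, leaving only 3.
Row 2, column 5: row 2 has {5, 4, 3, 1} and column 5 has {5, 4, 1}, leaving only 2.
Row 1, column 5: row 1 has {1} and column 5 has {5, 4, 2, 1}, leaving only 3.
Row 3, column 2: row 3 has {2, 3, 1} and column 2 has {5, 3}, leaving only 4.
Row 1, column 2: row 1 has {3, 1} and column 2 has {5, 4, 3}, leaving only 2.
Row 3, column 3: row 3 has {4, 2, 3, 1} and column 3 has {2, 3, 1}, leaving only 5.
Row 1 already has {2, 3, 1} and column 3 already has {5, 2, 3, 1}, so row 1, column 3 must be 4.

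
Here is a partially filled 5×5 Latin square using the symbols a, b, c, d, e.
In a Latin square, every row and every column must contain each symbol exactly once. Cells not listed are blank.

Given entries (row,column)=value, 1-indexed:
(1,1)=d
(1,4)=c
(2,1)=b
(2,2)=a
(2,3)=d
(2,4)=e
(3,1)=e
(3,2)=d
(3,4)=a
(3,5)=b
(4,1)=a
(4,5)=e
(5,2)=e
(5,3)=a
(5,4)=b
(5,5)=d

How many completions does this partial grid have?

Row 1, column 2: eliminating its row and column leaves {b}.
Row 1, column 3: eliminating its row and column leaves {b, e}.
Row 1, column 5: eliminating its row and column leaves {a}.
Row 2, column 5: eliminating its row and column leaves {c}.
Row 3, column 3: eliminating its row and column leaves {c}.
Row 4, column 2: eliminating its row and column leaves {b, c}.
Row 4, column 3: eliminating its row and column leaves {b, c}.
Row 4, column 4: eliminating its row and column leaves {d}.
Row 5, column 1: eliminating its row and column leaves {c}.
Only one assignment across all blanks avoids any row or column repeat, giving 1 completion.

1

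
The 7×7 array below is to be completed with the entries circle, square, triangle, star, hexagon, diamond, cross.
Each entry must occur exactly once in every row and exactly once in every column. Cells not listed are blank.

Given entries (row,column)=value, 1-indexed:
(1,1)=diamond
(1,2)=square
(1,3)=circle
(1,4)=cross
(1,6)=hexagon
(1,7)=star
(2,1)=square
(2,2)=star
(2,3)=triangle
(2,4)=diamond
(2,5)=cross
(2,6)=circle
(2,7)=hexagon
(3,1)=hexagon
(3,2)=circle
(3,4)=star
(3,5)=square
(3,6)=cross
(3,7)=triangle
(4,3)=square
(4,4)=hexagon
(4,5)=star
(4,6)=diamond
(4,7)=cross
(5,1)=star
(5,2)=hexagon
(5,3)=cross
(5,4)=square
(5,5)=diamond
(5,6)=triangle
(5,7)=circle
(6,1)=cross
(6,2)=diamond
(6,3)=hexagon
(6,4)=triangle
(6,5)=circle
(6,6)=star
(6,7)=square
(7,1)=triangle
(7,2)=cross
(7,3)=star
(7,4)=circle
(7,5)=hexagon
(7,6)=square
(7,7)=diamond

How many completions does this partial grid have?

1

Row 1, column 5: eliminating its row and column leaves {triangle}.
Row 3, column 3: eliminating its row and column leaves {diamond}.
Row 4, column 1: eliminating its row and column leaves {circle}.
Row 4, column 2: eliminating its row and column leaves {triangle}.
Only one assignment across all blanks avoids any row or column repeat, giving 1 completion.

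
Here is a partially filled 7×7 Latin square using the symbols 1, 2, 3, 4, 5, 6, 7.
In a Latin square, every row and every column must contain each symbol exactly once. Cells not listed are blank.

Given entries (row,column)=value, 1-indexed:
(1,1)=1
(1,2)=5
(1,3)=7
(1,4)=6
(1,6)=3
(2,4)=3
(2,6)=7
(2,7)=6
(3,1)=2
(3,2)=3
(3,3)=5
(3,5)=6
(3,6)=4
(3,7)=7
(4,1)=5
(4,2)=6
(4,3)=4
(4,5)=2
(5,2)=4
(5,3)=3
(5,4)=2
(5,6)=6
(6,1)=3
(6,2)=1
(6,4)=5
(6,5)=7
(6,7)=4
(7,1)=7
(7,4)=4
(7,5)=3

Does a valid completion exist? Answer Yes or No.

Row 5, column 1: row 5 together with column 1 already contain {1, 2, 3, 4, 5, 6, 7} — every symbol — so nothing can go there. The grid has no valid completion.

No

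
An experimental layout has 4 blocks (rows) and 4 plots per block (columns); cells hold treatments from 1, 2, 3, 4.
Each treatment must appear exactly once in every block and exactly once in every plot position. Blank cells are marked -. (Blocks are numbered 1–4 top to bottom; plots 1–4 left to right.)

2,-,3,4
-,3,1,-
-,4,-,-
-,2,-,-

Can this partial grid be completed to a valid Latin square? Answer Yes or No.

No block or plot among the givens repeats a symbol, and propagating forced cells runs into no contradiction.
One valid completion exists (for instance, 2 1 3 4 / 4 3 1 2 / 3 4 2 1 / 1 2 4 3).

Yes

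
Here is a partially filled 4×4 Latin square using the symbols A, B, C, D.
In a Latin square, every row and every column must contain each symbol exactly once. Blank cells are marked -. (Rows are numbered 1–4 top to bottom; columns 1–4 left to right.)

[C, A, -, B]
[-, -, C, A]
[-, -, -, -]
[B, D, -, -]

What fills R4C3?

A

Row 4 already has {B, D} and column 3 already has {C}, so row 4, column 3 must be A.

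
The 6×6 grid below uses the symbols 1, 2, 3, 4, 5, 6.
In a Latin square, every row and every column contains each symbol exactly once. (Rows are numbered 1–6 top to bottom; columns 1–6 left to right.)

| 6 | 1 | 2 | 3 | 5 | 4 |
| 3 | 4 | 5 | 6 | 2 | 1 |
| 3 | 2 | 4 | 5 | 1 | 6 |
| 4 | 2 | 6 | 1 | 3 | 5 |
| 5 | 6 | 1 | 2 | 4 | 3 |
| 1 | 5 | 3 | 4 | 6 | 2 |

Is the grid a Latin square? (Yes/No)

No

Every row is a permutation, but column 2 contains 2 twice (at rows 3 and 4).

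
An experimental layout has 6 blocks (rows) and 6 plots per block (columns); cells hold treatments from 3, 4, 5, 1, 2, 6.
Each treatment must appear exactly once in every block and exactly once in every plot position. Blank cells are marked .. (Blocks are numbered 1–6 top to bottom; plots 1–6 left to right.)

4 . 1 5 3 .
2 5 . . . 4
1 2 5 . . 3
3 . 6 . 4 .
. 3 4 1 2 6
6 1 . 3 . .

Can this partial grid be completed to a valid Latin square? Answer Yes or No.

Block 4, plot 2: block 4 together with plot 2 already contain {3, 4, 5, 1, 2, 6} — every symbol — so nothing can go there. The grid has no valid completion.

No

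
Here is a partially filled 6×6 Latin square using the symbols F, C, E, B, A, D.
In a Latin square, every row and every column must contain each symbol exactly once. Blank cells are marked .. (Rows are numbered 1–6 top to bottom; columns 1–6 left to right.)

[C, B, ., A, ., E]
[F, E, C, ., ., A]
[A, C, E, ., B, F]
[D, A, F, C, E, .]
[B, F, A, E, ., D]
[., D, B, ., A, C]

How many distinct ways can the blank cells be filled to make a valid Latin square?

Row 1, column 3: eliminating its row and column leaves {D}.
Row 1, column 5: eliminating its row and column leaves {F, D}.
Row 2, column 4: eliminating its row and column leaves {B, D}.
Row 2, column 5: eliminating its row and column leaves {D}.
Row 3, column 4: eliminating its row and column leaves {D}.
Row 4, column 6: eliminating its row and column leaves {B}.
Row 5, column 5: eliminating its row and column leaves {C}.
Row 6, column 1: eliminating its row and column leaves {E}.
Row 6, column 4: eliminating its row and column leaves {F}.
Only one assignment across all blanks avoids any row or column repeat, giving 1 completion.

1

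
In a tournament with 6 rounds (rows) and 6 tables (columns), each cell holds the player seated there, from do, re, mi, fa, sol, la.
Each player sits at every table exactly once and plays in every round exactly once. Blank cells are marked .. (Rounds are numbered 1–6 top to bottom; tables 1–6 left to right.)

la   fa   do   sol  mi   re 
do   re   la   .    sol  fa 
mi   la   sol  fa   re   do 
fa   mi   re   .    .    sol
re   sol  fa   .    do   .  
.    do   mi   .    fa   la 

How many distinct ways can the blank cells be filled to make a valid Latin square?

Round 2, table 4: eliminating its round and table leaves {mi}.
Round 4, table 4: eliminating its round and table leaves {do, la}.
Round 4, table 5: eliminating its round and table leaves {la}.
Round 5, table 4: eliminating its round and table leaves {mi, la}.
Round 5, table 6: eliminating its round and table leaves {mi}.
Round 6, table 1: eliminating its round and table leaves {sol}.
Round 6, table 4: eliminating its round and table leaves {re}.
Only one assignment across all blanks avoids any round or table repeat, giving 1 completion.

1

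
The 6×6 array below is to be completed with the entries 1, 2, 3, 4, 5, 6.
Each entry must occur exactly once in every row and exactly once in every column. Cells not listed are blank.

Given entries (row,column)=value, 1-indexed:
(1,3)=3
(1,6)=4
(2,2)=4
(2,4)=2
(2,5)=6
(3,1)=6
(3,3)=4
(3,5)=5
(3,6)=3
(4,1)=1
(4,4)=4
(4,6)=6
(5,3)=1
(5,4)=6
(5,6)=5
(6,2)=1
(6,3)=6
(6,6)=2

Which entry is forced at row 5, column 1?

4

Row 2, column 3: row 2 has {2, 4, 6} and column 3 has {1, 3, 4, 6}, leaving only 5.
Row 2, column 1: row 2 has {2, 4, 5, 6} and column 1 has {1, 6}, leaving only 3.
Row 2, column 6: row 2 has {2, 3, 4, 5, 6} and column 6 has {2, 3, 4, 5, 6}, leaving only 1.
Row 3, column 2: row 3 has {3, 4, 5, 6} and column 2 has {1, 4}, leaving only 2.
Row 3, column 4: row 3 has {2, 3, 4, 5, 6} and column 4 has {2, 4, 6}, leaving only 1.
Row 1, column 4: row 1 has {3, 4} and column 4 has {1, 2, 4, 6}, leaving only 5.
Row 1, column 1: row 1 has {3, 4, 5} and column 1 has {1, 3, 6}, leaving only 2.
Row 5 already has {1, 5, 6} and column 1 already has {1, 2, 3, 6}, so row 5, column 1 must be 4.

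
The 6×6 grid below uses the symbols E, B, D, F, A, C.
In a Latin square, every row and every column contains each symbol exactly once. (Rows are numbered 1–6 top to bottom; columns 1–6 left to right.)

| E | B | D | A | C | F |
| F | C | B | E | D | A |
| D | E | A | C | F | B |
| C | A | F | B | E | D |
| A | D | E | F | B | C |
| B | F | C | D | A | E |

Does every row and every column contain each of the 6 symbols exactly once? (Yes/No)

Yes

Each row is a permutation of the 6 symbols, and so is each column.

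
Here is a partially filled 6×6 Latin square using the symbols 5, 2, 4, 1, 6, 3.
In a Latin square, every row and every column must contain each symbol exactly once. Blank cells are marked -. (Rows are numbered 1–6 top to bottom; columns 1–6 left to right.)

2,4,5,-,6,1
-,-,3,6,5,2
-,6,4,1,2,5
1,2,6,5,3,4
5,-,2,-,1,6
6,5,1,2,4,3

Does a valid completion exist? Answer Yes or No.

Yes

No row or column among the givens repeats a symbol, and propagating forced cells runs into no contradiction.
One valid completion exists (for instance, 2 4 5 3 6 1 / 4 1 3 6 5 2 / 3 6 4 1 2 5 / 1 2 6 5 3 4 / 5 3 2 4 1 6 / 6 5 1 2 4 3).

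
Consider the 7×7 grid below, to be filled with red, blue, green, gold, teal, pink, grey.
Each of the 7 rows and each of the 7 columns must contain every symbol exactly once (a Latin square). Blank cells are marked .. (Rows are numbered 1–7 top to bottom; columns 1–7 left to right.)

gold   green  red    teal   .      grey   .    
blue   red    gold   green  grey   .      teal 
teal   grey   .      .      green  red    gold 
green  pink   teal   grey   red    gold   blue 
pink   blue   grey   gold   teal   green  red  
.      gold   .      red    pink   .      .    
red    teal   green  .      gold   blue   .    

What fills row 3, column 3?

Row 1, column 5: row 1 has {red, green, gold, teal, grey} and column 5 has {red, green, gold, teal, pink, grey}, leaving only blue.
Row 1, column 7: row 1 has {red, blue, green, gold, teal, grey} and column 7 has {red, blue, gold, teal}, leaving only pink.
Row 2, column 6: row 2 has {red, blue, green, gold, teal, grey} and column 6 has {red, blue, green, gold, grey}, leaving only pink.
Row 6, column 1: row 6 has {red, gold, pink} and column 1 has {red, blue, green, gold, teal, pink}, leaving only grey.
Row 6, column 3: row 6 has {red, gold, pink, grey} and column 3 has {red, green, gold, teal, grey}, leaving only blue.
Row 3 already has {red, green, gold, teal, grey} and column 3 already has {red, blue, green, gold, teal, grey}, so row 3, column 3 must be pink.

pink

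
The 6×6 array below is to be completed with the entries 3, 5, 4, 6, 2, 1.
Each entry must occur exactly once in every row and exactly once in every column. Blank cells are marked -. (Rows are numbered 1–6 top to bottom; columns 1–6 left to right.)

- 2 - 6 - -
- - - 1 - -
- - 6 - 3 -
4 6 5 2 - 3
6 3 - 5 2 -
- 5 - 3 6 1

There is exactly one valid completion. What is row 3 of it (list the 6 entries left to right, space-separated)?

Row 3, column 4: row 3 has {3, 6} and column 4 has {3, 5, 6, 2, 1}, leaving only 4.
Row 3, column 2: row 3 has {3, 4, 6} and column 2 has {3, 5, 6, 2}, leaving only 1.
Row 2, column 2: row 2 has {1} and column 2 has {3, 5, 6, 2, 1}, leaving only 4.
Row 2, column 5: row 2 has {4, 1} and column 5 has {3, 6, 2}, leaving only 5.
Row 4, column 5: row 4 has {3, 5, 4, 6, 2} and column 5 has {3, 5, 6, 2}, leaving only 1.
Row 1, column 5: row 1 has {6, 2} and column 5 has {3, 5, 6, 2, 1}, leaving only 4.
Row 1, column 6: row 1 has {4, 6, 2} and column 6 has {3, 1}, leaving only 5.
Row 3, column 6: row 3 has {3, 4, 6, 1} and column 6 has {3, 5, 1}, leaving only 2.
Row 3, column 1: row 3 has {3, 4, 6, 2, 1} and column 1 has {4, 6}, leaving only 5.
So row 3 reads: 5 1 6 4 3 2.

5 1 6 4 3 2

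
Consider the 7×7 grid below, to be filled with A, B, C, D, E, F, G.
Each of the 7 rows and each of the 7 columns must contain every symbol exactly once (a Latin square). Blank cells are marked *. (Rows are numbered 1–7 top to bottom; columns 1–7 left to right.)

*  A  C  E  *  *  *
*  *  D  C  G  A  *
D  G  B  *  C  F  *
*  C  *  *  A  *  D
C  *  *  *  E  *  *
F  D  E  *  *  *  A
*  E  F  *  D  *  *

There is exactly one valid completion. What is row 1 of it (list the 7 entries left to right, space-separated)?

Row 3, column 4: row 3 has {B, C, D, F, G} and column 4 has {C, E}, leaving only A.
Row 3, column 7: row 3 has {A, B, C, D, F, G} and column 7 has {A, D}, leaving only E.
Row 4, column 3: row 4 has {A, C, D} and column 3 has {B, C, D, E, F}, leaving only G.
Row 5, column 3: row 5 has {C, E} and column 3 has {B, C, D, E, F, G}, leaving only A.
Row 6, column 5: row 6 has {A, D, E, F} and column 5 has {A, C, D, E, G}, leaving only B.
Row 1, column 5: row 1 has {A, C, E} and column 5 has {A, B, C, D, E, G}, leaving only F.
Row 6, column 4: row 6 has {A, B, D, E, F} and column 4 has {A, C, E}, leaving only G.
Row 6, column 6: row 6 has {A, B, D, E, F, G} and column 6 has {A, F}, leaving only C.
Row 7, column 4: row 7 has {D, E, F} and column 4 has {A, C, E, G}, leaving only B.
Row 4, column 4: row 4 has {A, C, D, G} and column 4 has {A, B, C, E, G}, leaving only F.
Row 5, column 4: row 5 has {A, C, E} and column 4 has {A, B, C, E, F, G}, leaving only D.
Row 7, column 6: row 7 has {B, D, E, F} and column 6 has {A, C, F}, leaving only G.
Row 5, column 6: row 5 has {A, C, D, E} and column 6 has {A, C, F, G}, leaving only B.
Row 1, column 6: row 1 has {A, C, E, F} and column 6 has {A, B, C, F, G}, leaving only D.
Row 4, column 6: row 4 has {A, C, D, F, G} and column 6 has {A, B, C, D, F, G}, leaving only E.
Row 4, column 1: row 4 has {A, C, D, E, F, G} and column 1 has {C, D, F}, leaving only B.
Row 1, column 1: row 1 has {A, C, D, E, F} and column 1 has {B, C, D, F}, leaving only G.
Row 1, column 7: row 1 has {A, C, D, E, F, G} and column 7 has {A, D, E}, leaving only B.
So row 1 reads: G A C E F D B.

G A C E F D B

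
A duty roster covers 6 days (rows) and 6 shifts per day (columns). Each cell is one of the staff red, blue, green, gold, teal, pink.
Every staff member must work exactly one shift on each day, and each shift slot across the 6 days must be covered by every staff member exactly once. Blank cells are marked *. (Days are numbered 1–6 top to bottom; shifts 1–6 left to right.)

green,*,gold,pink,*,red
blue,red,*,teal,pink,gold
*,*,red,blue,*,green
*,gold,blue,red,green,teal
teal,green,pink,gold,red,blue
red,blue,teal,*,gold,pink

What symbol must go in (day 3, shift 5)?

Day 3 already has {red, blue, green} and shift 5 already has {red, green, gold, pink}, so day 3, shift 5 must be teal.

teal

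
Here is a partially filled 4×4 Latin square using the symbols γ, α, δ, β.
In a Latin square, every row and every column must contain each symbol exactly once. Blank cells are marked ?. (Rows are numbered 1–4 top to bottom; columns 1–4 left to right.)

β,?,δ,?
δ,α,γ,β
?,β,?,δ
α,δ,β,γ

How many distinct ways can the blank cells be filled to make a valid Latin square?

1

Row 1, column 2: eliminating its row and column leaves {γ}.
Row 1, column 4: eliminating its row and column leaves {α}.
Row 3, column 1: eliminating its row and column leaves {γ}.
Row 3, column 3: eliminating its row and column leaves {α}.
Only one assignment across all blanks avoids any row or column repeat, giving 1 completion.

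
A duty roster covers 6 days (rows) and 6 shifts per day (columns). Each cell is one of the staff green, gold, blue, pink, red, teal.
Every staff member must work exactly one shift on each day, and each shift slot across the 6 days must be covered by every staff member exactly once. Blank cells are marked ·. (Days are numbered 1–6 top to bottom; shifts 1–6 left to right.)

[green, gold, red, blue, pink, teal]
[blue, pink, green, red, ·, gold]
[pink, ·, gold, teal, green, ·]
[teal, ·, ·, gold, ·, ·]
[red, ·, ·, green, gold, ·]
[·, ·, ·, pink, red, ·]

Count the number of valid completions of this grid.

Day 2, shift 5: eliminating its day and shift leaves {teal}.
Day 3, shift 2: eliminating its day and shift leaves {blue, red}.
Day 3, shift 6: eliminating its day and shift leaves {blue, red}.
Day 4, shift 2: eliminating its day and shift leaves {green, blue, red}.
Day 4, shift 3: eliminating its day and shift leaves {blue, pink}.
Day 4, shift 5: eliminating its day and shift leaves {blue}.
Day 4, shift 6: eliminating its day and shift leaves {green, blue, pink, red}.
Day 5, shift 2: eliminating its day and shift leaves {blue, teal}.
Day 5, shift 3: eliminating its day and shift leaves {blue, pink, teal}.
Day 5, shift 6: eliminating its day and shift leaves {blue, pink}.
Day 6, shift 1: eliminating its day and shift leaves {gold}.
Day 6, shift 2: eliminating its day and shift leaves {green, blue, teal}.
Day 6, shift 3: eliminating its day and shift leaves {blue, teal}.
Day 6, shift 6: eliminating its day and shift leaves {green, blue}.
Enumerating the assignments across these blanks that avoid any day or shift repeat gives 3 completions.

3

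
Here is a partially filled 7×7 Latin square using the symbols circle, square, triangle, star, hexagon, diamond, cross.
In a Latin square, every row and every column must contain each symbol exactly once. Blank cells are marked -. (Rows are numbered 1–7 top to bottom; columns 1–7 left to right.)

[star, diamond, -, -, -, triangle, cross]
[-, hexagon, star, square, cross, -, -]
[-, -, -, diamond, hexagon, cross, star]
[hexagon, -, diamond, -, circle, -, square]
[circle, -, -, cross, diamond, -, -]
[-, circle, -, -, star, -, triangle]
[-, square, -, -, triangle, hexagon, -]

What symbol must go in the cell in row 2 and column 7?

diamond

Row 1, column 5: row 1 has {triangle, star, diamond, cross} and column 5 has {circle, triangle, star, hexagon, diamond, cross}, leaving only square.
Row 3, column 2: row 3 has {star, hexagon, diamond, cross} and column 2 has {circle, square, hexagon, diamond}, leaving only triangle.
Row 3, column 1: row 3 has {triangle, star, hexagon, diamond, cross} and column 1 has {circle, star, hexagon}, leaving only square.
Row 3, column 3: row 3 has {square, triangle, star, hexagon, diamond, cross} and column 3 has {star, diamond}, leaving only circle.
Row 1, column 3: row 1 has {square, triangle, star, diamond, cross} and column 3 has {circle, star, diamond}, leaving only hexagon.
Row 1, column 4: row 1 has {square, triangle, star, hexagon, diamond, cross} and column 4 has {square, diamond, cross}, leaving only circle.
Row 4, column 6: row 4 has {circle, square, hexagon, diamond} and column 6 has {triangle, hexagon, cross}, leaving only star.
Row 4, column 2: row 4 has {circle, square, star, hexagon, diamond} and column 2 has {circle, square, triangle, hexagon, diamond}, leaving only cross.
Row 4, column 4: row 4 has {circle, square, star, hexagon, diamond, cross} and column 4 has {circle, square, diamond, cross}, leaving only triangle.
Row 5, column 2: row 5 has {circle, diamond, cross} and column 2 has {circle, square, triangle, hexagon, diamond, cross}, leaving only star.
Row 5, column 6: row 5 has {circle, star, diamond, cross} and column 6 has {triangle, star, hexagon, cross}, leaving only square.
Row 5, column 3: row 5 has {circle, square, star, diamond, cross} and column 3 has {circle, star, hexagon, diamond}, leaving only triangle.
Row 5, column 7: row 5 has {circle, square, triangle, star, diamond, cross} and column 7 has {square, triangle, star, cross}, leaving only hexagon.
Row 6, column 4: row 6 has {circle, triangle, star} and column 4 has {circle, square, triangle, diamond, cross}, leaving only hexagon.
Row 6, column 6: row 6 has {circle, triangle, star, hexagon} and column 6 has {square, triangle, star, hexagon, cross}, leaving only diamond.
Row 2, column 6: row 2 has {square, star, hexagon, cross} and column 6 has {square, triangle, star, hexagon, diamond, cross}, leaving only circle.
Row 2 already has {circle, square, star, hexagon, cross} and column 7 already has {square, triangle, star, hexagon, cross}, so row 2, column 7 must be diamond.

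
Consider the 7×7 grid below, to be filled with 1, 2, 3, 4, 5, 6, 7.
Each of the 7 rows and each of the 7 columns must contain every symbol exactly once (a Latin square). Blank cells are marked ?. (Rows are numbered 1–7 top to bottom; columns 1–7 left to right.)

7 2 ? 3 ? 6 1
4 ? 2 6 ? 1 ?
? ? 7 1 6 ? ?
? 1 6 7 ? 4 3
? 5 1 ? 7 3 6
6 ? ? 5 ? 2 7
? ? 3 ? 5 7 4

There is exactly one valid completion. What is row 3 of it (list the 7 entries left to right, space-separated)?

3 4 7 1 6 5 2

Row 3, column 6: row 3 has {1, 6, 7} and column 6 has {1, 2, 3, 4, 6, 7}, leaving only 5.
Row 3, column 7: row 3 has {1, 5, 6, 7} and column 7 has {1, 3, 4, 6, 7}, leaving only 2.
Row 3, column 1: row 3 has {1, 2, 5, 6, 7} and column 1 has {4, 6, 7}, leaving only 3.
Row 3, column 2: row 3 has {1, 2, 3, 5, 6, 7} and column 2 has {1, 2, 5}, leaving only 4.
So row 3 reads: 3 4 7 1 6 5 2.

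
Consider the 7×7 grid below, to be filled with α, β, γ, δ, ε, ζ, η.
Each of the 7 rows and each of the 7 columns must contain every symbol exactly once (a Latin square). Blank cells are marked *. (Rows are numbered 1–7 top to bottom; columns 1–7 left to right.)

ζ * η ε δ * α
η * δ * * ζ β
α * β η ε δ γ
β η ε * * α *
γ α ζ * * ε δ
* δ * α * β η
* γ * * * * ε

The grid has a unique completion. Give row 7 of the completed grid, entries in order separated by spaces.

Row 7, column 1: row 7 has {γ, ε} and column 1 has {α, β, γ, ζ, η}, leaving only δ.
Row 7, column 3: row 7 has {γ, δ, ε} and column 3 has {β, δ, ε, ζ, η}, leaving only α.
Row 7, column 6: row 7 has {α, γ, δ, ε} and column 6 has {α, β, δ, ε, ζ}, leaving only η.
Row 1, column 2: row 1 has {α, δ, ε, ζ, η} and column 2 has {α, γ, δ, η}, leaving only β.
Row 1, column 6: row 1 has {α, β, δ, ε, ζ, η} and column 6 has {α, β, δ, ε, ζ, η}, leaving only γ.
Row 2, column 2: row 2 has {β, δ, ζ, η} and column 2 has {α, β, γ, δ, η}, leaving only ε.
Row 2, column 4: row 2 has {β, δ, ε, ζ, η} and column 4 has {α, ε, η}, leaving only γ.
Row 2, column 5: row 2 has {β, γ, δ, ε, ζ, η} and column 5 has {δ, ε}, leaving only α.
Row 3, column 2: row 3 has {α, β, γ, δ, ε, η} and column 2 has {α, β, γ, δ, ε, η}, leaving only ζ.
Row 4, column 7: row 4 has {α, β, ε, η} and column 7 has {α, β, γ, δ, ε, η}, leaving only ζ.
Row 4, column 4: row 4 has {α, β, ε, ζ, η} and column 4 has {α, γ, ε, η}, leaving only δ.
Row 4, column 5: row 4 has {α, β, δ, ε, ζ, η} and column 5 has {α, δ, ε}, leaving only γ.
Row 5, column 4: row 5 has {α, γ, δ, ε, ζ} and column 4 has {α, γ, δ, ε, η}, leaving only β.
Row 7, column 4: row 7 has {α, γ, δ, ε, η} and column 4 has {α, β, γ, δ, ε, η}, leaving only ζ.
Row 7, column 5: row 7 has {α, γ, δ, ε, ζ, η} and column 5 has {α, γ, δ, ε}, leaving only β.
So row 7 reads: δ γ α ζ β η ε.

δ γ α ζ β η ε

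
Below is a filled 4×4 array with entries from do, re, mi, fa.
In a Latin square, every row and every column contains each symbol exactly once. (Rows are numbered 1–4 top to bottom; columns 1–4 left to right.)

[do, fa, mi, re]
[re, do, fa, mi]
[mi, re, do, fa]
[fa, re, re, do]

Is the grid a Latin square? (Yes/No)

No

Row 4 contains re twice (at columns 2 and 3), so it is not a permutation.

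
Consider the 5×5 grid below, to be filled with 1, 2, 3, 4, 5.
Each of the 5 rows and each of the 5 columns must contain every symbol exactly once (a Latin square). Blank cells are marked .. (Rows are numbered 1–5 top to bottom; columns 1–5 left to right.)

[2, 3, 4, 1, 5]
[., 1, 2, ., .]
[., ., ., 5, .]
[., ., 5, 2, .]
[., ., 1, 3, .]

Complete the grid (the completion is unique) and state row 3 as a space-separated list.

1 2 3 5 4

Row 3, column 3: row 3 has {5} and column 3 has {1, 2, 4, 5}, leaving only 3.
Row 2, column 4: row 2 has {1, 2} and column 4 has {1, 2, 3, 5}, leaving only 4.
Row 2, column 5: row 2 has {1, 2, 4} and column 5 has {5}, leaving only 3.
Row 2, column 1: row 2 has {1, 2, 3, 4} and column 1 has {2}, leaving only 5.
Row 4, column 2: row 4 has {2, 5} and column 2 has {1, 3}, leaving only 4.
Row 3, column 2: row 3 has {3, 5} and column 2 has {1, 3, 4}, leaving only 2.
Row 4, column 5: row 4 has {2, 4, 5} and column 5 has {3, 5}, leaving only 1.
Row 3, column 5: row 3 has {2, 3, 5} and column 5 has {1, 3, 5}, leaving only 4.
Row 3, column 1: row 3 has {2, 3, 4, 5} and column 1 has {2, 5}, leaving only 1.
So row 3 reads: 1 2 3 5 4.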